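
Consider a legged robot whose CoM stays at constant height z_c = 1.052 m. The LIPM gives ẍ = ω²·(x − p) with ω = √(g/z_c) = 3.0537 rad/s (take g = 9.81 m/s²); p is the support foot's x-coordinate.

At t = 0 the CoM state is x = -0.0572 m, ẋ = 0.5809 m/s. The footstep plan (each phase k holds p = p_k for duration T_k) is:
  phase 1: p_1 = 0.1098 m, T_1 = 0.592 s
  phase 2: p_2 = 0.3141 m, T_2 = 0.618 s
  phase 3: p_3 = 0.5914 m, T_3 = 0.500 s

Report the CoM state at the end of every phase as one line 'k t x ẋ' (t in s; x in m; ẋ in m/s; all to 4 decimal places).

phase 1: p=0.1098, T=0.592, ωT=1.807790, cosh=3.130488, sinh=2.966472; start (x,ẋ)=(-0.057200, 0.580900) → end (x,ẋ)=(0.151315, 0.305695)
phase 2: p=0.3141, T=0.618, ωT=1.887187, cosh=3.376135, sinh=3.224637; start (x,ẋ)=(0.151315, 0.305695) → end (x,ẋ)=(0.087324, -0.570886)
phase 3: p=0.5914, T=0.500, ωT=1.526850, cosh=2.410436, sinh=2.193217; start (x,ẋ)=(0.087324, -0.570886) → end (x,ẋ)=(-1.033663, -4.752097)

1 0.5920 0.1513 0.3057
2 1.2100 0.0873 -0.5709
3 1.7100 -1.0337 -4.7521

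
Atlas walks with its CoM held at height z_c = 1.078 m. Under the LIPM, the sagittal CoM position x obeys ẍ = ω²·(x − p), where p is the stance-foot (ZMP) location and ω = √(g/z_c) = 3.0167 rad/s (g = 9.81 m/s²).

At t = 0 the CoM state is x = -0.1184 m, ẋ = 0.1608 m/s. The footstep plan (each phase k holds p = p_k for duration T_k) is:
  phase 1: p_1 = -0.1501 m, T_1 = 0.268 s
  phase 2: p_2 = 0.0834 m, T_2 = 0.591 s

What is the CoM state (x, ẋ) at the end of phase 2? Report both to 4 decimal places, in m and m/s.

x = -0.0640, ẋ = -0.3215

phase 1: p=-0.1501, T=0.268, ωT=0.808476, cosh=1.345010, sinh=0.899474; start (x,ẋ)=(-0.118400, 0.160800) → end (x,ẋ)=(-0.059518, 0.302294)
phase 2: p=0.0834, T=0.591, ωT=1.782870, cosh=3.057526, sinh=2.889371; start (x,ẋ)=(-0.059518, 0.302294) → end (x,ẋ)=(-0.064042, -0.321457)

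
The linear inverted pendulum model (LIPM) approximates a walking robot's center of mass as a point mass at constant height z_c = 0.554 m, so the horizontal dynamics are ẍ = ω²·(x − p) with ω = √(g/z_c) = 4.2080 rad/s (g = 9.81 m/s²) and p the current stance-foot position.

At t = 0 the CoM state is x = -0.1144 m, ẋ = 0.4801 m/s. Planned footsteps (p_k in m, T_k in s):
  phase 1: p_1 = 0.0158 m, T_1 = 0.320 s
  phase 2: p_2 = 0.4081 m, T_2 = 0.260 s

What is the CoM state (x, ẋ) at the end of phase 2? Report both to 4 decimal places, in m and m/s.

x = -0.3465, ẋ = -2.5329

phase 1: p=0.0158, T=0.320, ωT=1.346560, cosh=2.052156, sinh=1.792023; start (x,ẋ)=(-0.114400, 0.480100) → end (x,ẋ)=(-0.046935, 0.003424)
phase 2: p=0.4081, T=0.260, ωT=1.094080, cosh=1.660641, sinh=1.325793; start (x,ẋ)=(-0.046935, 0.003424) → end (x,ẋ)=(-0.346471, -2.532926)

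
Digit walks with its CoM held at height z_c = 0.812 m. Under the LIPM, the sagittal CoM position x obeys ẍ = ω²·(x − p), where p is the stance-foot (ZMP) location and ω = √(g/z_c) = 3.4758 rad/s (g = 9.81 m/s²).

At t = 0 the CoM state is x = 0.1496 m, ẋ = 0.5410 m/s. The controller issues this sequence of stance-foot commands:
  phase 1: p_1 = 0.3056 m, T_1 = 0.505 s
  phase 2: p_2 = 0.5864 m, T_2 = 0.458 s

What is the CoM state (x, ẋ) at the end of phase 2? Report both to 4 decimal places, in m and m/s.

phase 1: p=0.3056, T=0.505, ωT=1.755279, cosh=2.978960, sinh=2.806101; start (x,ẋ)=(0.149600, 0.541000) → end (x,ẋ)=(0.277645, 0.090080)
phase 2: p=0.5864, T=0.458, ωT=1.591916, cosh=2.558345, sinh=2.354810; start (x,ẋ)=(0.277645, 0.090080) → end (x,ẋ)=(-0.142474, -2.296656)

x = -0.1425, ẋ = -2.2967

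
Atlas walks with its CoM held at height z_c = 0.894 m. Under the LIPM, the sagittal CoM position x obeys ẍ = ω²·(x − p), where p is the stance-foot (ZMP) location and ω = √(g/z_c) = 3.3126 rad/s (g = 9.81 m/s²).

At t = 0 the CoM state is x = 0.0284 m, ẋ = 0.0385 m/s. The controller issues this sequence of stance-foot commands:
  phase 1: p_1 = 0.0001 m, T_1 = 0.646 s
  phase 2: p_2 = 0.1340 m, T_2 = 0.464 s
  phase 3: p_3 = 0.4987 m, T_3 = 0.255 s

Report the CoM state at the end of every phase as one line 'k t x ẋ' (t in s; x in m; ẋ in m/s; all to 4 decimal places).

1 0.6460 0.1707 0.5587
2 1.1100 0.5974 1.6292
3 1.3650 1.1015 2.5562

phase 1: p=0.0001, T=0.646, ωT=2.139940, cosh=4.308293, sinh=4.190631; start (x,ẋ)=(0.028400, 0.038500) → end (x,ẋ)=(0.170729, 0.558727)
phase 2: p=0.1340, T=0.464, ωT=1.537046, cosh=2.432924, sinh=2.217909; start (x,ẋ)=(0.170729, 0.558727) → end (x,ẋ)=(0.597448, 1.629192)
phase 3: p=0.4987, T=0.255, ωT=0.844713, cosh=1.378495, sinh=0.948815; start (x,ẋ)=(0.597448, 1.629192) → end (x,ẋ)=(1.101467, 2.556204)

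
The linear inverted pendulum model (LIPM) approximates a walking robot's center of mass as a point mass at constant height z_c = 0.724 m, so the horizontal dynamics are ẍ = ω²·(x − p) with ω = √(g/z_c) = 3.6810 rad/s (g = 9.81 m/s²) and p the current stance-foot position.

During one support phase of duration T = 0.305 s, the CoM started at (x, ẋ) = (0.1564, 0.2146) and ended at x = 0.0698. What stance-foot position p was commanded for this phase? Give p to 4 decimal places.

p = 0.3948

ωT = 3.6810·0.305 = 1.122705; cosh(ωT) = 1.699277, sinh(ωT) = 1.373879
x(T) = p + (x₀−p)·cosh(ωT) + (ẋ₀/ω)·sinh(ωT) ⇒ p·(1 − cosh) = x(T) − x₀·cosh − (ẋ₀/ω)·sinh
numerator   = 0.0698 − (0.1564)·1.699277 − (0.2146/3.6810)·1.373879 = -0.276063
denominator = 1 − 1.699277 = -0.699277
p = -0.276063 / -0.699277 = 0.3948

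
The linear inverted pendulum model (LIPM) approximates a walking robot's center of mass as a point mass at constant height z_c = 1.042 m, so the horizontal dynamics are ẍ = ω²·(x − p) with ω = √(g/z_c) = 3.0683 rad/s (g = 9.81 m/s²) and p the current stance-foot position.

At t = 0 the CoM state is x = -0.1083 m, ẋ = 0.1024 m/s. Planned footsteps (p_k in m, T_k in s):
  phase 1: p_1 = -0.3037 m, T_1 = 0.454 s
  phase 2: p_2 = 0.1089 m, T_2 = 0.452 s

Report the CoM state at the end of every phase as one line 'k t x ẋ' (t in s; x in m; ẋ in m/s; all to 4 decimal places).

1 0.4540 0.1770 1.3516
2 0.9060 1.0803 3.2660

phase 1: p=-0.3037, T=0.454, ωT=1.393008, cosh=2.137636, sinh=1.889309; start (x,ẋ)=(-0.108300, 0.102400) → end (x,ẋ)=(0.177047, 1.351621)
phase 2: p=0.1089, T=0.452, ωT=1.386872, cosh=2.126083, sinh=1.876227; start (x,ẋ)=(0.177047, 1.351621) → end (x,ẋ)=(1.080286, 3.265970)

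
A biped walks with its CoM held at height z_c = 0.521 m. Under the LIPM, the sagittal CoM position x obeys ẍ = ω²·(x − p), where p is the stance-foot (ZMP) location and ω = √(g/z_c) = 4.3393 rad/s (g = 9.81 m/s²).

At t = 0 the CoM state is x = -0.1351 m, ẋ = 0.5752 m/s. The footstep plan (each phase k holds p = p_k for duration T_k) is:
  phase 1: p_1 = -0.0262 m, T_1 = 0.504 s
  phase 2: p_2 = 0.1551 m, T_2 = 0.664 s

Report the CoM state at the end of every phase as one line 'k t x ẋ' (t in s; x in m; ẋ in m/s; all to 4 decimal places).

1 0.5040 0.0656 0.5160
2 1.1680 0.4118 1.1647

phase 1: p=-0.0262, T=0.504, ωT=2.187007, cosh=4.510382, sinh=4.398130; start (x,ẋ)=(-0.135100, 0.575200) → end (x,ẋ)=(0.065618, 0.516036)
phase 2: p=0.1551, T=0.664, ωT=2.881295, cosh=8.946712, sinh=8.890650; start (x,ẋ)=(0.065618, 0.516036) → end (x,ẋ)=(0.411817, 1.164672)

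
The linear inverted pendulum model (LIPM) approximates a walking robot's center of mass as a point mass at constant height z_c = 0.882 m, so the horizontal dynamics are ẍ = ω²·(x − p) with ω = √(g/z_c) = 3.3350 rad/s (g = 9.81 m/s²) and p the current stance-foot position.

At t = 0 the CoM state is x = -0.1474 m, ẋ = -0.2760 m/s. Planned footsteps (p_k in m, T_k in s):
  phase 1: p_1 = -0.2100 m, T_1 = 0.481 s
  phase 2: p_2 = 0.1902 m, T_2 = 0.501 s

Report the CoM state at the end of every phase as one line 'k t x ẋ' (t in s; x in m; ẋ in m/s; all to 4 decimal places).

phase 1: p=-0.2100, T=0.481, ωT=1.604135, cosh=2.587310, sinh=2.386246; start (x,ẋ)=(-0.147400, -0.276000) → end (x,ẋ)=(-0.245517, -0.215918)
phase 2: p=0.1902, T=0.501, ωT=1.670835, cosh=2.752348, sinh=2.564258; start (x,ẋ)=(-0.245517, -0.215918) → end (x,ẋ)=(-1.175062, -4.320446)

1 0.4810 -0.2455 -0.2159
2 0.9820 -1.1751 -4.3204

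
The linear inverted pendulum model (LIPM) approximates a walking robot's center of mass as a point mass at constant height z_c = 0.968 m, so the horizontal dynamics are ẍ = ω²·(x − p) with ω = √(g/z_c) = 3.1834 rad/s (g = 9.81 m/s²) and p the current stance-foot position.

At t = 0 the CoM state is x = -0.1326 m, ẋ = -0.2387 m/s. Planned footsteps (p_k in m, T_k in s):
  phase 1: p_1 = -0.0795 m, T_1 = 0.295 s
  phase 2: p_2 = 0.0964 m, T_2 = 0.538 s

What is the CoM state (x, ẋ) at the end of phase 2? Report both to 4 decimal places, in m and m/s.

phase 1: p=-0.0795, T=0.295, ωT=0.939103, cosh=1.474332, sinh=1.083354; start (x,ẋ)=(-0.132600, -0.238700) → end (x,ẋ)=(-0.239020, -0.535052)
phase 2: p=0.0964, T=0.538, ωT=1.712669, cosh=2.862061, sinh=2.681678; start (x,ẋ)=(-0.239020, -0.535052) → end (x,ẋ)=(-1.314317, -4.394781)

x = -1.3143, ẋ = -4.3948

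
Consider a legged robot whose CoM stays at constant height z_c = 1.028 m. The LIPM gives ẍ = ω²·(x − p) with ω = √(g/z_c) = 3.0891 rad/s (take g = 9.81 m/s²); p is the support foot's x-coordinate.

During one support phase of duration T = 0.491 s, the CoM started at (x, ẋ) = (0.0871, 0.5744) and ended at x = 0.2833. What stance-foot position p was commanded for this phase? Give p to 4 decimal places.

ωT = 3.0891·0.491 = 1.516748; cosh(ωT) = 2.388403, sinh(ωT) = 2.168978
x(T) = p + (x₀−p)·cosh(ωT) + (ẋ₀/ω)·sinh(ωT) ⇒ p·(1 − cosh) = x(T) − x₀·cosh − (ẋ₀/ω)·sinh
numerator   = 0.2833 − (0.0871)·2.388403 − (0.5744/3.0891)·2.168978 = -0.328039
denominator = 1 − 2.388403 = -1.388403
p = -0.328039 / -1.388403 = 0.2363

p = 0.2363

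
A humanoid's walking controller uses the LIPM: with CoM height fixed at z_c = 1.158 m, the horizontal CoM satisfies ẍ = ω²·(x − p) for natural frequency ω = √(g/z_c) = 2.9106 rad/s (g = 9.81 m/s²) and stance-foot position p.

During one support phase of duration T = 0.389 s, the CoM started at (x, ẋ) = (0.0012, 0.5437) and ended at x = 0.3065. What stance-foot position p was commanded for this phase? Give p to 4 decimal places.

p = -0.0628

ωT = 2.9106·0.389 = 1.132223; cosh(ωT) = 1.712431, sinh(ωT) = 1.390116
x(T) = p + (x₀−p)·cosh(ωT) + (ẋ₀/ω)·sinh(ωT) ⇒ p·(1 − cosh) = x(T) − x₀·cosh − (ẋ₀/ω)·sinh
numerator   = 0.3065 − (0.0012)·1.712431 − (0.5437/2.9106)·1.390116 = 0.044772
denominator = 1 − 1.712431 = -0.712431
p = 0.044772 / -0.712431 = -0.0628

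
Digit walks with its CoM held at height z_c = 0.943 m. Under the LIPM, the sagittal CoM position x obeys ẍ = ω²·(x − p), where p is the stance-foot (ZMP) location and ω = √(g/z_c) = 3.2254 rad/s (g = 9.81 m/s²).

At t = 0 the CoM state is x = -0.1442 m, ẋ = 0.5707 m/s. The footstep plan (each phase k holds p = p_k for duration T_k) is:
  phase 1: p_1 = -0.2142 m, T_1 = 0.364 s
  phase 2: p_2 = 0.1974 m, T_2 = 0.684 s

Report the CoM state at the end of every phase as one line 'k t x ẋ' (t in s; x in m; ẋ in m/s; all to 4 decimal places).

1 0.3640 0.1687 1.3416
2 1.0480 1.9313 5.7503

phase 1: p=-0.2142, T=0.364, ωT=1.174046, cosh=1.772084, sinh=1.462970; start (x,ẋ)=(-0.144200, 0.570700) → end (x,ẋ)=(0.168703, 1.341635)
phase 2: p=0.1974, T=0.684, ωT=2.206174, cosh=4.595512, sinh=4.485391; start (x,ẋ)=(0.168703, 1.341635) → end (x,ẋ)=(1.931261, 5.750330)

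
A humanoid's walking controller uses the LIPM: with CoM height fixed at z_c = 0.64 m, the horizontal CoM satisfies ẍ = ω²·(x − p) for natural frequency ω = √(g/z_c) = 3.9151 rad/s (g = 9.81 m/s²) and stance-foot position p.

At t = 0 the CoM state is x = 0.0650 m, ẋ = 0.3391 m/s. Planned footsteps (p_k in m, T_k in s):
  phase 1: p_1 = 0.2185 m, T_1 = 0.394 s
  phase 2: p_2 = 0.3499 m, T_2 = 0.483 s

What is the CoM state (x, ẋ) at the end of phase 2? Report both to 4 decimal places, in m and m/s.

x = -1.1355, ẋ = -5.7075

phase 1: p=0.2185, T=0.394, ωT=1.542549, cosh=2.445166, sinh=2.231331; start (x,ẋ)=(0.065000, 0.339100) → end (x,ẋ)=(0.036430, -0.511802)
phase 2: p=0.3499, T=0.483, ωT=1.890993, cosh=3.388434, sinh=3.237513; start (x,ẋ)=(0.036430, -0.511802) → end (x,ẋ)=(-1.135497, -5.707498)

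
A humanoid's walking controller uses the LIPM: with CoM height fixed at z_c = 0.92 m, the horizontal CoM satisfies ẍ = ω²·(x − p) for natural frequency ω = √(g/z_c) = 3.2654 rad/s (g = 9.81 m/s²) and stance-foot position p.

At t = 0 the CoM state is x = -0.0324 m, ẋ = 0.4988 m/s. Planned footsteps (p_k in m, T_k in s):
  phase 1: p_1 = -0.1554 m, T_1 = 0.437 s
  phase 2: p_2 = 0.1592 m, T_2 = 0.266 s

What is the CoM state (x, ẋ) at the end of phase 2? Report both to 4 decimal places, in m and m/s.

x = 1.0859, ẋ = 3.4669

phase 1: p=-0.1554, T=0.437, ωT=1.426980, cosh=2.203065, sinh=1.963032; start (x,ẋ)=(-0.032400, 0.498800) → end (x,ẋ)=(0.415436, 1.887330)
phase 2: p=0.1592, T=0.266, ωT=0.868596, cosh=1.401551, sinh=0.982011; start (x,ẋ)=(0.415436, 1.887330) → end (x,ẋ)=(1.085909, 3.466852)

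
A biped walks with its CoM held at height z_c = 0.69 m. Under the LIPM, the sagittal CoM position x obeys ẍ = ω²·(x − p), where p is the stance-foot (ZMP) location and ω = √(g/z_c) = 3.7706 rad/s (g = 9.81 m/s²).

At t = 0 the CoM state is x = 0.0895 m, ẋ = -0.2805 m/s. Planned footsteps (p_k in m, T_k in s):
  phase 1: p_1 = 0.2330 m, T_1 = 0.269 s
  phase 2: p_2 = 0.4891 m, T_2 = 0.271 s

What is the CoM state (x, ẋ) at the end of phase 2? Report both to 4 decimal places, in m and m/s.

x = -0.7519, ẋ = -4.2976

phase 1: p=0.2330, T=0.269, ωT=1.014291, cosh=1.560034, sinh=1.197375; start (x,ẋ)=(0.089500, -0.280500) → end (x,ẋ)=(-0.079939, -1.085466)
phase 2: p=0.4891, T=0.271, ωT=1.021833, cosh=1.569108, sinh=1.209173; start (x,ẋ)=(-0.079939, -1.085466) → end (x,ẋ)=(-0.751876, -4.297640)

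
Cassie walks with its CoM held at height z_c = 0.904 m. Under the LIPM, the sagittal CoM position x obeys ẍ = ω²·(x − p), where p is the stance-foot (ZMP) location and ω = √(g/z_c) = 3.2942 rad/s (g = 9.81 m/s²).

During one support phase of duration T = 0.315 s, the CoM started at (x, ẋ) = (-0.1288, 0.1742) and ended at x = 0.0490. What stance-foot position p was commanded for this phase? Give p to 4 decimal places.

ωT = 3.2942·0.315 = 1.037673; cosh(ωT) = 1.588460, sinh(ωT) = 1.234181
x(T) = p + (x₀−p)·cosh(ωT) + (ẋ₀/ω)·sinh(ωT) ⇒ p·(1 − cosh) = x(T) − x₀·cosh − (ẋ₀/ω)·sinh
numerator   = 0.0490 − (-0.1288)·1.588460 − (0.1742/3.2942)·1.234181 = 0.188329
denominator = 1 − 1.588460 = -0.588460
p = 0.188329 / -0.588460 = -0.3200

p = -0.3200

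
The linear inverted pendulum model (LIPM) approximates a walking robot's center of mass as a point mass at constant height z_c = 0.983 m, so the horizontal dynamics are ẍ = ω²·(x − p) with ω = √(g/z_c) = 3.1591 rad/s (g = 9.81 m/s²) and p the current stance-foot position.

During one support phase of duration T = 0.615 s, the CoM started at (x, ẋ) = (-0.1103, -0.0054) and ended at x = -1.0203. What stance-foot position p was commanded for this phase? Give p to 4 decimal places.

ωT = 3.1591·0.615 = 1.942846; cosh(ωT) = 3.560941, sinh(ωT) = 3.417646
x(T) = p + (x₀−p)·cosh(ωT) + (ẋ₀/ω)·sinh(ωT) ⇒ p·(1 − cosh) = x(T) − x₀·cosh − (ẋ₀/ω)·sinh
numerator   = -1.0203 − (-0.1103)·3.560941 − (-0.0054/3.1591)·3.417646 = -0.621686
denominator = 1 − 3.560941 = -2.560941
p = -0.621686 / -2.560941 = 0.2428

p = 0.2428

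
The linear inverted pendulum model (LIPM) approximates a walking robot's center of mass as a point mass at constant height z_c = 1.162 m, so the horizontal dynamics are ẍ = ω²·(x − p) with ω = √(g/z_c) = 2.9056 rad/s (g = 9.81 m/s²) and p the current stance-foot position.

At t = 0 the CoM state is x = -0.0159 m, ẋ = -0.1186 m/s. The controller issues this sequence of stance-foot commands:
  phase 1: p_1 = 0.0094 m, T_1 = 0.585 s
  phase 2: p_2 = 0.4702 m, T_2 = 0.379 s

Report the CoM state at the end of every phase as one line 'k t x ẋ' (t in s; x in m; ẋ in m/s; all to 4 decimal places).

phase 1: p=0.0094, T=0.585, ωT=1.699776, cosh=2.827723, sinh=2.644998; start (x,ẋ)=(-0.015900, -0.118600) → end (x,ẋ)=(-0.170104, -0.529806)
phase 2: p=0.4702, T=0.379, ωT=1.101222, cosh=1.670152, sinh=1.337688; start (x,ẋ)=(-0.170104, -0.529806) → end (x,ẋ)=(-0.843119, -3.373583)

1 0.5850 -0.1701 -0.5298
2 0.9640 -0.8431 -3.3736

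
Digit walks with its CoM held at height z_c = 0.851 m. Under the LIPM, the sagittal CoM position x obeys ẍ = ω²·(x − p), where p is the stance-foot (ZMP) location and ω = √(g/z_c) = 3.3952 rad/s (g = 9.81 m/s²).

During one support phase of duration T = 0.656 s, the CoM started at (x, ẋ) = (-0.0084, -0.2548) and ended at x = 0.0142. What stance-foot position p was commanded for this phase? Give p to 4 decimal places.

p = -0.1077

ωT = 3.3952·0.656 = 2.227251; cosh(ωT) = 4.691081, sinh(ωT) = 4.583257
x(T) = p + (x₀−p)·cosh(ωT) + (ẋ₀/ω)·sinh(ωT) ⇒ p·(1 − cosh) = x(T) − x₀·cosh − (ẋ₀/ω)·sinh
numerator   = 0.0142 − (-0.0084)·4.691081 − (-0.2548/3.3952)·4.583257 = 0.397565
denominator = 1 − 4.691081 = -3.691081
p = 0.397565 / -3.691081 = -0.1077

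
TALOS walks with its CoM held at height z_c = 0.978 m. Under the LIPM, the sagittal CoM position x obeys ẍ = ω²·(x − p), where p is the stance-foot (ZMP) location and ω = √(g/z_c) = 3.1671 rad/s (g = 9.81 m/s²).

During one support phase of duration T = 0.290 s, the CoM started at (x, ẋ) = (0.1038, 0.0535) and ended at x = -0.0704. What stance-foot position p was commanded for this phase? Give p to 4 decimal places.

ωT = 3.1671·0.290 = 0.918459; cosh(ωT) = 1.452280, sinh(ωT) = 1.053146
x(T) = p + (x₀−p)·cosh(ωT) + (ẋ₀/ω)·sinh(ωT) ⇒ p·(1 − cosh) = x(T) − x₀·cosh − (ẋ₀/ω)·sinh
numerator   = -0.0704 − (0.1038)·1.452280 − (0.0535/3.1671)·1.053146 = -0.238937
denominator = 1 − 1.452280 = -0.452280
p = -0.238937 / -0.452280 = 0.5283

p = 0.5283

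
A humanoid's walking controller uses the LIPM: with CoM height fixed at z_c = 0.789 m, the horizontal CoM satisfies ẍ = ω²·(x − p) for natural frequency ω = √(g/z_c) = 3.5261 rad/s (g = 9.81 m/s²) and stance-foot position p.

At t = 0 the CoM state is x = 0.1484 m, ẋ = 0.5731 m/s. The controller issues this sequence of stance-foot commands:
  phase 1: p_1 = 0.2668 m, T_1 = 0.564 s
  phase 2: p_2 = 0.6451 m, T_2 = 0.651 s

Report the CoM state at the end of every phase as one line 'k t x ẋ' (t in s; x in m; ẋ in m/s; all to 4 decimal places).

1 0.5640 0.4088 0.6362
2 1.2150 0.3467 -0.9041

phase 1: p=0.2668, T=0.564, ωT=1.988720, cosh=3.721525, sinh=3.584654; start (x,ẋ)=(0.148400, 0.573100) → end (x,ẋ)=(0.408788, 0.636248)
phase 2: p=0.6451, T=0.651, ωT=2.295491, cosh=5.015012, sinh=4.914300; start (x,ẋ)=(0.408788, 0.636248) → end (x,ẋ)=(0.346728, -0.904093)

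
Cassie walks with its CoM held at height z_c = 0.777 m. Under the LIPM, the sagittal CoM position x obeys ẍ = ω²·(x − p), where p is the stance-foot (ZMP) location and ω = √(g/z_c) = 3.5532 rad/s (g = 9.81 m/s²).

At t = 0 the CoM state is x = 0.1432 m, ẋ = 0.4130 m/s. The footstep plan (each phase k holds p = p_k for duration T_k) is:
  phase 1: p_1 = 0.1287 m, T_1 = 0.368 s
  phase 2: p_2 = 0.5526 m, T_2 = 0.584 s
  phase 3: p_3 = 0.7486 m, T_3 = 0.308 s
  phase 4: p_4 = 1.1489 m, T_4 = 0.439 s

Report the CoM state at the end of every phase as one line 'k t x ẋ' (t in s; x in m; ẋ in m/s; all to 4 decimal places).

1 0.3680 0.3566 0.9076
2 0.9520 0.7610 0.9419
3 1.2600 1.1208 1.6231
4 1.6990 2.1179 3.8051

phase 1: p=0.1287, T=0.368, ωT=1.307578, cosh=1.983841, sinh=1.713366; start (x,ẋ)=(0.143200, 0.413000) → end (x,ẋ)=(0.356616, 0.907601)
phase 2: p=0.5526, T=0.584, ωT=2.075069, cosh=4.045321, sinh=3.919773; start (x,ẋ)=(0.356616, 0.907601) → end (x,ẋ)=(0.761017, 0.941922)
phase 3: p=0.7486, T=0.308, ωT=1.094386, cosh=1.661046, sinh=1.326301; start (x,ẋ)=(0.761017, 0.941922) → end (x,ẋ)=(1.120815, 1.623091)
phase 4: p=1.1489, T=0.439, ωT=1.559855, cosh=2.484148, sinh=2.273982; start (x,ẋ)=(1.120815, 1.623091) → end (x,ẋ)=(2.117882, 3.805077)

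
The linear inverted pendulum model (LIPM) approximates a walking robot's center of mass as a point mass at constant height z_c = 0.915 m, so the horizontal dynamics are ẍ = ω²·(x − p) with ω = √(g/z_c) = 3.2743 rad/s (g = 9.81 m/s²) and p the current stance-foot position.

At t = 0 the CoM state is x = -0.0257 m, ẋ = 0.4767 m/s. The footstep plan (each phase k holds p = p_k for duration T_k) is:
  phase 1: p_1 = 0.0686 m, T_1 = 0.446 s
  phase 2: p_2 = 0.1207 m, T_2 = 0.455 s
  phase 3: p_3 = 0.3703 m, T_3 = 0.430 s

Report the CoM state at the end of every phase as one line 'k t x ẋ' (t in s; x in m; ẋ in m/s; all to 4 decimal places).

1 0.4460 0.1512 0.4529
2 0.9010 0.4830 1.2659
3 1.3310 1.3573 3.4512

phase 1: p=0.0686, T=0.446, ωT=1.460338, cosh=2.269786, sinh=2.037628; start (x,ẋ)=(-0.025700, 0.476700) → end (x,ẋ)=(0.151214, 0.452856)
phase 2: p=0.1207, T=0.455, ωT=1.489807, cosh=2.330827, sinh=2.105410; start (x,ẋ)=(0.151214, 0.452856) → end (x,ẋ)=(0.483014, 1.265885)
phase 3: p=0.3703, T=0.430, ωT=1.407949, cosh=2.166104, sinh=1.921459; start (x,ẋ)=(0.483014, 1.265885) → end (x,ẋ)=(1.357311, 3.451173)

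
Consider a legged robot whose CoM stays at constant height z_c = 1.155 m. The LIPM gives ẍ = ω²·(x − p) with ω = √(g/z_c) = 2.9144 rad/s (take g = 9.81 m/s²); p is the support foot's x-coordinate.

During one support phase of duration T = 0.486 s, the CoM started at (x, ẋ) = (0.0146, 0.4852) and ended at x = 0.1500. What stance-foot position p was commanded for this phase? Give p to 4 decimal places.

p = 0.1732

ωT = 2.9144·0.486 = 1.416398; cosh(ωT) = 2.182417, sinh(ωT) = 1.939830
x(T) = p + (x₀−p)·cosh(ωT) + (ẋ₀/ω)·sinh(ωT) ⇒ p·(1 − cosh) = x(T) − x₀·cosh − (ẋ₀/ω)·sinh
numerator   = 0.1500 − (0.0146)·2.182417 − (0.4852/2.9144)·1.939830 = -0.204813
denominator = 1 − 2.182417 = -1.182417
p = -0.204813 / -1.182417 = 0.1732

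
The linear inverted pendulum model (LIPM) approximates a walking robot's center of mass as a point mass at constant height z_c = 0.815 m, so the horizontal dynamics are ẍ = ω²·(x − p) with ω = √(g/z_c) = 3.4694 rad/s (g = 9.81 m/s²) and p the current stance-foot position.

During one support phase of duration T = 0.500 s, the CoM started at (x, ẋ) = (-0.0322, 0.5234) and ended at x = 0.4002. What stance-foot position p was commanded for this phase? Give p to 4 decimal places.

p = -0.0417

ωT = 3.4694·0.500 = 1.734700; cosh(ωT) = 2.921840, sinh(ωT) = 2.745387
x(T) = p + (x₀−p)·cosh(ωT) + (ẋ₀/ω)·sinh(ωT) ⇒ p·(1 − cosh) = x(T) − x₀·cosh − (ẋ₀/ω)·sinh
numerator   = 0.4002 − (-0.0322)·2.921840 − (0.5234/3.4694)·2.745387 = 0.080109
denominator = 1 − 2.921840 = -1.921840
p = 0.080109 / -1.921840 = -0.0417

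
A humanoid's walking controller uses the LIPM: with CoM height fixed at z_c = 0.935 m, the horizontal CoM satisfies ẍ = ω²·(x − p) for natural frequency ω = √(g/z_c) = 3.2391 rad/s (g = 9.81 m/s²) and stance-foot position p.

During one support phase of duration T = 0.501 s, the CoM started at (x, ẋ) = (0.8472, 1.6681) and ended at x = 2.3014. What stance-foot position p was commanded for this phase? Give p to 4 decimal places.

ωT = 3.2391·0.501 = 1.622789; cosh(ωT) = 2.632276, sinh(ωT) = 2.434928
x(T) = p + (x₀−p)·cosh(ωT) + (ẋ₀/ω)·sinh(ωT) ⇒ p·(1 − cosh) = x(T) − x₀·cosh − (ẋ₀/ω)·sinh
numerator   = 2.3014 − (0.8472)·2.632276 − (1.6681/3.2391)·2.434928 = -1.182624
denominator = 1 − 2.632276 = -1.632276
p = -1.182624 / -1.632276 = 0.7245

p = 0.7245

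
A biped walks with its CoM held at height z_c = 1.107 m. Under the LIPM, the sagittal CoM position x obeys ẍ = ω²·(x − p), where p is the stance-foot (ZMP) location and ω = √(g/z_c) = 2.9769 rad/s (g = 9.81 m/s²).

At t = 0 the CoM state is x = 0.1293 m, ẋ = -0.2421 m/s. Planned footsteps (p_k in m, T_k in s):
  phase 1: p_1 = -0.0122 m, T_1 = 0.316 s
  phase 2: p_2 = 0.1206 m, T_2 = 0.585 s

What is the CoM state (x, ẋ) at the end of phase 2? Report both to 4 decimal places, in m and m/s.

phase 1: p=-0.0122, T=0.316, ωT=0.940700, cosh=1.476065, sinh=1.085710; start (x,ẋ)=(0.129300, -0.242100) → end (x,ẋ)=(0.108366, 0.099980)
phase 2: p=0.1206, T=0.585, ωT=1.741486, cosh=2.940539, sinh=2.765280; start (x,ẋ)=(0.108366, 0.099980) → end (x,ẋ)=(0.177499, 0.193289)

x = 0.1775, ẋ = 0.1933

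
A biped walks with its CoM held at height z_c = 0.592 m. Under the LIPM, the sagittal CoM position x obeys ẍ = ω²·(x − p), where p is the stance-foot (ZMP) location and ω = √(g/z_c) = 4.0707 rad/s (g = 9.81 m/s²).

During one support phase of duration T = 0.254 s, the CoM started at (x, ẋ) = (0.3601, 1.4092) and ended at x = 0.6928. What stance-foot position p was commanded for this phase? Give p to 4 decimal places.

p = 0.5185

ωT = 4.0707·0.254 = 1.033958; cosh(ωT) = 1.583885, sinh(ωT) = 1.228289
x(T) = p + (x₀−p)·cosh(ωT) + (ẋ₀/ω)·sinh(ωT) ⇒ p·(1 − cosh) = x(T) − x₀·cosh − (ẋ₀/ω)·sinh
numerator   = 0.6928 − (0.3601)·1.583885 − (1.4092/4.0707)·1.228289 = -0.302768
denominator = 1 − 1.583885 = -0.583885
p = -0.302768 / -0.583885 = 0.5185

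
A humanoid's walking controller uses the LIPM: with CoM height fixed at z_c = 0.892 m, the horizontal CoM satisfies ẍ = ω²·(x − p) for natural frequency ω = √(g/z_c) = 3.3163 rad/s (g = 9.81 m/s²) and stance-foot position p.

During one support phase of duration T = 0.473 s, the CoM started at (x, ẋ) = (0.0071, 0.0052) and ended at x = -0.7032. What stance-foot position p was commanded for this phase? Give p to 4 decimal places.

p = 0.4817

ωT = 3.3163·0.473 = 1.568610; cosh(ωT) = 2.504153, sinh(ωT) = 2.295818
x(T) = p + (x₀−p)·cosh(ωT) + (ẋ₀/ω)·sinh(ωT) ⇒ p·(1 − cosh) = x(T) − x₀·cosh − (ẋ₀/ω)·sinh
numerator   = -0.7032 − (0.0071)·2.504153 − (0.0052/3.3163)·2.295818 = -0.724579
denominator = 1 − 2.504153 = -1.504153
p = -0.724579 / -1.504153 = 0.4817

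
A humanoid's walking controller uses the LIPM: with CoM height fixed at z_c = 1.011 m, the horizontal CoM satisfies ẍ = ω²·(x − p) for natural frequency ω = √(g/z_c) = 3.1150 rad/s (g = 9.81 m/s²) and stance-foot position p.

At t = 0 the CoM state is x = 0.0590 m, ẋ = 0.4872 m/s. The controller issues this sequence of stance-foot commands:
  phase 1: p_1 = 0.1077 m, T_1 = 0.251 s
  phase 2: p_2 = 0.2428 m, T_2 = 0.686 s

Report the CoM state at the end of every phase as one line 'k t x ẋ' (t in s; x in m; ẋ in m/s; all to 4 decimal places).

phase 1: p=0.1077, T=0.251, ωT=0.781865, cosh=1.321548, sinh=0.863996; start (x,ẋ)=(0.059000, 0.487200) → end (x,ẋ)=(0.178474, 0.512790)
phase 2: p=0.2428, T=0.686, ωT=2.136890, cosh=4.295533, sinh=4.177512; start (x,ẋ)=(0.178474, 0.512790) → end (x,ẋ)=(0.654183, 1.365627)

1 0.2510 0.1785 0.5128
2 0.9370 0.6542 1.3656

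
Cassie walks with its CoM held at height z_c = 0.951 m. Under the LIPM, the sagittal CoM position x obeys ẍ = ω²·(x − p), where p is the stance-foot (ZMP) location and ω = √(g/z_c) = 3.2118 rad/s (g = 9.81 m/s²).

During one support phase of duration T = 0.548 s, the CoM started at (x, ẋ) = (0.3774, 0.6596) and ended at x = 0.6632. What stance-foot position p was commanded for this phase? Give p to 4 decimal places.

ωT = 3.2118·0.548 = 1.760066; cosh(ωT) = 2.992428, sinh(ωT) = 2.820395
x(T) = p + (x₀−p)·cosh(ωT) + (ẋ₀/ω)·sinh(ωT) ⇒ p·(1 − cosh) = x(T) − x₀·cosh − (ẋ₀/ω)·sinh
numerator   = 0.6632 − (0.3774)·2.992428 − (0.6596/3.2118)·2.820395 = -1.045361
denominator = 1 − 2.992428 = -1.992428
p = -1.045361 / -1.992428 = 0.5247

p = 0.5247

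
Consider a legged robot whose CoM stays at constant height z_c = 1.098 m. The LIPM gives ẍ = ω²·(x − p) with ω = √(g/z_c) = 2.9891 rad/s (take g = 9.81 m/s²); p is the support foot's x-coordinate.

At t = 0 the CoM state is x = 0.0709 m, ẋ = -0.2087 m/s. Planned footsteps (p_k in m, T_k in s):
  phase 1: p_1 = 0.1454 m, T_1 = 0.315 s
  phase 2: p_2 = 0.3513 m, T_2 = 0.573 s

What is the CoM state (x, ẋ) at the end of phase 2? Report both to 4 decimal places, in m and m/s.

x = -1.2640, ẋ = -4.7163

phase 1: p=0.1454, T=0.315, ωT=0.941567, cosh=1.477006, sinh=1.086989; start (x,ẋ)=(0.070900, -0.208700) → end (x,ẋ)=(-0.040531, -0.550310)
phase 2: p=0.3513, T=0.573, ωT=1.712754, cosh=2.862290, sinh=2.681921; start (x,ẋ)=(-0.040531, -0.550310) → end (x,ẋ)=(-1.263991, -4.716272)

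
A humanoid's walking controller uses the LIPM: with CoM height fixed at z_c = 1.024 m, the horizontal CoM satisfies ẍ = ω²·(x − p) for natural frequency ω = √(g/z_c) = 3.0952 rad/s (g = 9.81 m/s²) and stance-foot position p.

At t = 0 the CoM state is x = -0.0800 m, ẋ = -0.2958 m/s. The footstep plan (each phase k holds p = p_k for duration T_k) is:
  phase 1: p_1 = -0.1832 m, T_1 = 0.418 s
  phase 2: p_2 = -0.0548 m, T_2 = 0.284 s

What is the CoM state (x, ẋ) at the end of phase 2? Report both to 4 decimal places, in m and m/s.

phase 1: p=-0.1832, T=0.418, ωT=1.293794, cosh=1.960411, sinh=1.686183; start (x,ẋ)=(-0.080000, -0.295800) → end (x,ẋ)=(-0.142030, -0.041281)
phase 2: p=-0.0548, T=0.284, ωT=0.879037, cosh=1.411881, sinh=0.996698; start (x,ẋ)=(-0.142030, -0.041281) → end (x,ẋ)=(-0.191251, -0.327386)

x = -0.1913, ẋ = -0.3274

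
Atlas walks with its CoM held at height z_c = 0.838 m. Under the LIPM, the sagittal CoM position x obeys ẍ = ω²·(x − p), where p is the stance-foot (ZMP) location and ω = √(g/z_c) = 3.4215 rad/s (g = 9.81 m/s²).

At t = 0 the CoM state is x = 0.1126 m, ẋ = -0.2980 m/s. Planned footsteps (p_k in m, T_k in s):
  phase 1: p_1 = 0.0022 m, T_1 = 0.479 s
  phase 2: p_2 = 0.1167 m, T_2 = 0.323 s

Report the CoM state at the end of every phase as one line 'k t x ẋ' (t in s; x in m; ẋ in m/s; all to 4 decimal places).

1 0.4790 0.0814 0.1397
2 0.8020 0.1124 0.0716

phase 1: p=0.0022, T=0.479, ωT=1.638899, cosh=2.671844, sinh=2.477650; start (x,ẋ)=(0.112600, -0.298000) → end (x,ẋ)=(0.081377, 0.139682)
phase 2: p=0.1167, T=0.323, ωT=1.105144, cosh=1.675412, sinh=1.344249; start (x,ẋ)=(0.081377, 0.139682) → end (x,ẋ)=(0.112399, 0.071564)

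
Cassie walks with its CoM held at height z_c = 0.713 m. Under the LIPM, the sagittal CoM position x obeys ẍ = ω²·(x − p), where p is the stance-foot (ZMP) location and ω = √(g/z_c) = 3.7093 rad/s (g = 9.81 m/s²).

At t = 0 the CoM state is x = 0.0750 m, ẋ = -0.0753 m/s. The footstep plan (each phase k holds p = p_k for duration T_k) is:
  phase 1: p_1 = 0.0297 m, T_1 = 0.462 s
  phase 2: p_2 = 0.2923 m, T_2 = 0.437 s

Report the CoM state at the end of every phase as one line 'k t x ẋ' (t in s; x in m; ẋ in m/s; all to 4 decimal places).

phase 1: p=0.0297, T=0.462, ωT=1.713697, cosh=2.864818, sinh=2.684620; start (x,ẋ)=(0.075000, -0.075300) → end (x,ẋ)=(0.104978, 0.235379)
phase 2: p=0.2923, T=0.437, ωT=1.620964, cosh=2.627836, sinh=2.430128; start (x,ẋ)=(0.104978, 0.235379) → end (x,ẋ)=(-0.045745, -1.070000)

1 0.4620 0.1050 0.2354
2 0.8990 -0.0457 -1.0700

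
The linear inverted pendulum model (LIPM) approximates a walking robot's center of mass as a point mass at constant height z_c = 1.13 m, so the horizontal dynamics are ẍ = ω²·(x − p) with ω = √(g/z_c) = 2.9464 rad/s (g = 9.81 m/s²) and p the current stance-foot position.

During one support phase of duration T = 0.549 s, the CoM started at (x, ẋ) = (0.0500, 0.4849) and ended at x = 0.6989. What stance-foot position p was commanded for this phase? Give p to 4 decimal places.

p = -0.1046

ωT = 2.9464·0.549 = 1.617574; cosh(ωT) = 2.619612, sinh(ωT) = 2.421232
x(T) = p + (x₀−p)·cosh(ωT) + (ẋ₀/ω)·sinh(ωT) ⇒ p·(1 − cosh) = x(T) − x₀·cosh − (ẋ₀/ω)·sinh
numerator   = 0.6989 − (0.0500)·2.619612 − (0.4849/2.9464)·2.421232 = 0.169448
denominator = 1 − 2.619612 = -1.619612
p = 0.169448 / -1.619612 = -0.1046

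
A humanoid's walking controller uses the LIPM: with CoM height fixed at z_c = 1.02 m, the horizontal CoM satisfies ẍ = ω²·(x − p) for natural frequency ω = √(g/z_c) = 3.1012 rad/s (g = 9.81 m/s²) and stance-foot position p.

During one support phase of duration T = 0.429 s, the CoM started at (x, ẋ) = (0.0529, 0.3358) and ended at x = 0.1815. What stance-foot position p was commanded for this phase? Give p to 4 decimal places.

ωT = 3.1012·0.429 = 1.330415; cosh(ωT) = 2.023490, sinh(ωT) = 1.759122
x(T) = p + (x₀−p)·cosh(ωT) + (ẋ₀/ω)·sinh(ωT) ⇒ p·(1 − cosh) = x(T) − x₀·cosh − (ẋ₀/ω)·sinh
numerator   = 0.1815 − (0.0529)·2.023490 − (0.3358/3.1012)·1.759122 = -0.116022
denominator = 1 − 2.023490 = -1.023490
p = -0.116022 / -1.023490 = 0.1134

p = 0.1134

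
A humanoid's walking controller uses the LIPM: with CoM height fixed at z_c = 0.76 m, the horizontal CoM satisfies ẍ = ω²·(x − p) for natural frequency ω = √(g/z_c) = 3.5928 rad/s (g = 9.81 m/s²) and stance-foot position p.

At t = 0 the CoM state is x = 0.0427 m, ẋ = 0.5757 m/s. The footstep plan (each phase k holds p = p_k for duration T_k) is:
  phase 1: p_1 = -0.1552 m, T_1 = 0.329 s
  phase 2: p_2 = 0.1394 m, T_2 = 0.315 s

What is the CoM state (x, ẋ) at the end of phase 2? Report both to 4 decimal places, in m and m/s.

phase 1: p=-0.1552, T=0.329, ωT=1.182031, cosh=1.783823, sinh=1.477168; start (x,ẋ)=(0.042700, 0.575700) → end (x,ẋ)=(0.434516, 2.077236)
phase 2: p=0.1394, T=0.315, ωT=1.131732, cosh=1.711749, sinh=1.389274; start (x,ẋ)=(0.434516, 2.077236) → end (x,ẋ)=(1.447796, 5.028742)

x = 1.4478, ẋ = 5.0287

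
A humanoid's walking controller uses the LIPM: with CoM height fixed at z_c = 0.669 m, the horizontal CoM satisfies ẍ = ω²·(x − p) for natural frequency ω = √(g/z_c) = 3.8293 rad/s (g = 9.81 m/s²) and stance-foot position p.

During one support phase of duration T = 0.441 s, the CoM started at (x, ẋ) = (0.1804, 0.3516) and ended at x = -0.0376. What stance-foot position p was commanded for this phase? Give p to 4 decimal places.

p = 0.4350

ωT = 3.8293·0.441 = 1.688721; cosh(ωT) = 2.798655, sinh(ωT) = 2.613900
x(T) = p + (x₀−p)·cosh(ωT) + (ẋ₀/ω)·sinh(ωT) ⇒ p·(1 − cosh) = x(T) − x₀·cosh − (ẋ₀/ω)·sinh
numerator   = -0.0376 − (0.1804)·2.798655 − (0.3516/3.8293)·2.613900 = -0.782481
denominator = 1 − 2.798655 = -1.798655
p = -0.782481 / -1.798655 = 0.4350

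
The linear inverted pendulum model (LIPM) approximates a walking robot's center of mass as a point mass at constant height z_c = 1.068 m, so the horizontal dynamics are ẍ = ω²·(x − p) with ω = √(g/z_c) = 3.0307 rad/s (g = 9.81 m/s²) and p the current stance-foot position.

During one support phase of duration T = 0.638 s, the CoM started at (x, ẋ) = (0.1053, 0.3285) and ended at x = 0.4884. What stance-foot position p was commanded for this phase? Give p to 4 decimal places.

ωT = 3.0307·0.638 = 1.933587; cosh(ωT) = 3.529447, sinh(ωT) = 3.384818
x(T) = p + (x₀−p)·cosh(ωT) + (ẋ₀/ω)·sinh(ωT) ⇒ p·(1 − cosh) = x(T) − x₀·cosh − (ẋ₀/ω)·sinh
numerator   = 0.4884 − (0.1053)·3.529447 − (0.3285/3.0307)·3.384818 = -0.250134
denominator = 1 − 3.529447 = -2.529447
p = -0.250134 / -2.529447 = 0.0989

p = 0.0989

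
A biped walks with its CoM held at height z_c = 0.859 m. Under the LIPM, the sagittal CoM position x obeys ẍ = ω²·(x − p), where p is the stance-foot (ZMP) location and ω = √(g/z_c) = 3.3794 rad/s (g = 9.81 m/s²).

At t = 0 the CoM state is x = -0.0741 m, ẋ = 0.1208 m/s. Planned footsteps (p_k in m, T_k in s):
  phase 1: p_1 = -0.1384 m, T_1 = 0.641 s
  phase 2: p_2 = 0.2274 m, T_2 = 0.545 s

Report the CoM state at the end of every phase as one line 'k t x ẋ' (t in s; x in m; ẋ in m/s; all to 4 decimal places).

1 0.6410 0.2997 1.4694
2 1.1860 1.7980 5.5019

phase 1: p=-0.1384, T=0.641, ωT=2.166195, cosh=4.419819, sinh=4.305206; start (x,ẋ)=(-0.074100, 0.120800) → end (x,ẋ)=(0.299688, 1.469416)
phase 2: p=0.2274, T=0.545, ωT=1.841773, cosh=3.233124, sinh=3.074588; start (x,ẋ)=(0.299688, 1.469416) → end (x,ẋ)=(1.797996, 5.501897)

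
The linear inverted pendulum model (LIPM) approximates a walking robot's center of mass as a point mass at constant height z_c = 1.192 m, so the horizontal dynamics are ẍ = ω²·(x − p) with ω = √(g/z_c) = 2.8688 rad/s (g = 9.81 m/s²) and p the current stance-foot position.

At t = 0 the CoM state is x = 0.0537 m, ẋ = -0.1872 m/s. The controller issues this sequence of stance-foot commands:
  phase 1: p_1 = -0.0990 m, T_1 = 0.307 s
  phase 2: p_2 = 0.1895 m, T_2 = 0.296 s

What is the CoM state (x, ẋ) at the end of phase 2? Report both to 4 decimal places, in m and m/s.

phase 1: p=-0.0990, T=0.307, ωT=0.880722, cosh=1.413562, sinh=0.999078; start (x,ẋ)=(0.053700, -0.187200) → end (x,ẋ)=(0.051657, 0.173043)
phase 2: p=0.1895, T=0.296, ωT=0.849165, cosh=1.382733, sinh=0.954961; start (x,ẋ)=(0.051657, 0.173043) → end (x,ẋ)=(0.056503, -0.138360)

x = 0.0565, ẋ = -0.1384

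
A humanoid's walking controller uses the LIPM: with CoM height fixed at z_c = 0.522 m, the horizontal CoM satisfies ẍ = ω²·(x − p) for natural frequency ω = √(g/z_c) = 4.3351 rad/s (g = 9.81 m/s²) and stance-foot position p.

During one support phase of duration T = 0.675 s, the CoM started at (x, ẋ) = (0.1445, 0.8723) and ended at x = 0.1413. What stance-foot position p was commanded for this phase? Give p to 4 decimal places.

ωT = 4.3351·0.675 = 2.926192; cosh(ωT) = 9.355031, sinh(ωT) = 9.301430
x(T) = p + (x₀−p)·cosh(ωT) + (ẋ₀/ω)·sinh(ωT) ⇒ p·(1 − cosh) = x(T) − x₀·cosh − (ẋ₀/ω)·sinh
numerator   = 0.1413 − (0.1445)·9.355031 − (0.8723/4.3351)·9.301430 = -3.082117
denominator = 1 − 9.355031 = -8.355031
p = -3.082117 / -8.355031 = 0.3689

p = 0.3689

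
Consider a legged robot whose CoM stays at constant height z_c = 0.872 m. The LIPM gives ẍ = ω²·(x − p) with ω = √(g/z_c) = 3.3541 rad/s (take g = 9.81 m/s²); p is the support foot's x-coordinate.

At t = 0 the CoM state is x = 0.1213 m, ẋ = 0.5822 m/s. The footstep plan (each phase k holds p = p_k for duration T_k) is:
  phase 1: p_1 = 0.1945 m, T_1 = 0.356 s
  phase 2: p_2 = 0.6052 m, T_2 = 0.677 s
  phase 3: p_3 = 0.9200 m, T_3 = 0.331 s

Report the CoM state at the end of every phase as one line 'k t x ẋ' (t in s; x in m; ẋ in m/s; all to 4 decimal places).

1 0.3560 0.3228 0.6810
2 1.0330 0.1956 -1.2059
3 1.3640 -0.7850 -5.3155

phase 1: p=0.1945, T=0.356, ωT=1.194060, cosh=1.801721, sinh=1.498732; start (x,ẋ)=(0.121300, 0.582200) → end (x,ẋ)=(0.322762, 0.680993)
phase 2: p=0.6052, T=0.677, ωT=2.270726, cosh=4.894832, sinh=4.791595; start (x,ẋ)=(0.322762, 0.680993) → end (x,ẋ)=(0.195564, -1.205856)
phase 3: p=0.9200, T=0.331, ωT=1.110207, cosh=1.682239, sinh=1.352748; start (x,ẋ)=(0.195564, -1.205856) → end (x,ẋ)=(-0.785009, -5.315484)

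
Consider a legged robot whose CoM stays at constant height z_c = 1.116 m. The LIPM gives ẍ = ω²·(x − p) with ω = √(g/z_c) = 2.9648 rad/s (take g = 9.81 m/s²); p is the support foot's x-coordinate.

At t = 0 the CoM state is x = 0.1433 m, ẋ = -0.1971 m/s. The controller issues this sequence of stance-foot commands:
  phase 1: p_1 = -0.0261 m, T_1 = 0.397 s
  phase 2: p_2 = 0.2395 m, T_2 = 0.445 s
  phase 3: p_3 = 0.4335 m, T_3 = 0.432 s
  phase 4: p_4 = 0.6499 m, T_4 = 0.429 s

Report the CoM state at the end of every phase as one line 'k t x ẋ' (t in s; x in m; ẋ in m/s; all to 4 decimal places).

1 0.3970 0.1772 0.3873
2 0.8420 0.3416 0.4555
3 1.2740 0.5104 0.4302
4 1.7030 0.6200 0.1479

phase 1: p=-0.0261, T=0.397, ωT=1.177026, cosh=1.776451, sinh=1.468257; start (x,ẋ)=(0.143300, -0.197100) → end (x,ẋ)=(0.177221, 0.387275)
phase 2: p=0.2395, T=0.445, ωT=1.319336, cosh=2.004125, sinh=1.736812; start (x,ẋ)=(0.177221, 0.387275) → end (x,ẋ)=(0.341555, 0.455454)
phase 3: p=0.4335, T=0.432, ωT=1.280794, cosh=1.938656, sinh=1.660839; start (x,ẋ)=(0.341555, 0.455454) → end (x,ẋ)=(0.510389, 0.430226)
phase 4: p=0.6499, T=0.429, ωT=1.271899, cosh=1.923960, sinh=1.643661; start (x,ẋ)=(0.510389, 0.430226) → end (x,ẋ)=(0.620001, 0.147885)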